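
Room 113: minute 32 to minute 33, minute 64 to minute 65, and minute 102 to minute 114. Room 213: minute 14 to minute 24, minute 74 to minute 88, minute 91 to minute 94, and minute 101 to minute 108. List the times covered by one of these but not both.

A but not B: minute 32 to minute 33, minute 64 to minute 65, minute 108 to minute 114.
B but not A: minute 14 to minute 24, minute 74 to minute 88, minute 91 to minute 94, minute 101 to minute 102.
Combining gives A △ B.

minute 14 to minute 24, minute 32 to minute 33, minute 64 to minute 65, minute 74 to minute 88, minute 91 to minute 94, minute 101 to minute 102, minute 108 to minute 114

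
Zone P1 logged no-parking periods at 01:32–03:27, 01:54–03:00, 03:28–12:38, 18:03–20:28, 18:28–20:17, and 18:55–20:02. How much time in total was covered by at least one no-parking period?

13 h 30 min

Merged: 01:32–03:27, 03:28–12:38, 18:03–20:28.
Lengths: 1 h 55 min + 9 h 10 min + 2 h 25 min = 13 h 30 min.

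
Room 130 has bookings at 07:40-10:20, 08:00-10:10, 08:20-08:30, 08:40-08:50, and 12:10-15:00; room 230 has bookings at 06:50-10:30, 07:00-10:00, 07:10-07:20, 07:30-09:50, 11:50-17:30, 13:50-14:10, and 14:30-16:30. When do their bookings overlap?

First set merges to 07:40–10:20, 12:10–15:00.
Second set merges to 06:50–10:30, 11:50–17:30.
07:40–10:20 meets the second set on 07:40–10:20.
12:10–15:00 meets the second set on 12:10–15:00.

07:40–10:20, 12:10–15:00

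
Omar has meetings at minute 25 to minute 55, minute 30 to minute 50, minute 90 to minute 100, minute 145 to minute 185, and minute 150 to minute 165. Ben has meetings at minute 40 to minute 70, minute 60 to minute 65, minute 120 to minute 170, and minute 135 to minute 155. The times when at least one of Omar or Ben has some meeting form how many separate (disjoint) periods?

First set merges to minute 25 to minute 55, minute 90 to minute 100, minute 145 to minute 185.
Second set merges to minute 40 to minute 70, minute 120 to minute 170.
A ∪ B = minute 25 to minute 70, minute 90 to minute 100, minute 120 to minute 185.
That is 3 disjoint pieces.

3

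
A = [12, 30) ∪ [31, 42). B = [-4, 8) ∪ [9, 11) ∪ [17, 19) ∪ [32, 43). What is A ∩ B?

[12, 30) overlaps B on [17, 19).
[31, 42) overlaps B on [32, 42).

[17, 19) ∪ [32, 42)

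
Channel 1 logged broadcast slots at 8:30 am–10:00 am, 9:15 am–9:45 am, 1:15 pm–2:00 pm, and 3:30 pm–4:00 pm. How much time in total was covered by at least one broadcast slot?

2 h 45 min

Merged: 8:30 am–10:00 am, 1:15 pm–2:00 pm, 3:30 pm–4:00 pm.
Lengths: 1 h 30 min + 45 min + 30 min = 2 h 45 min.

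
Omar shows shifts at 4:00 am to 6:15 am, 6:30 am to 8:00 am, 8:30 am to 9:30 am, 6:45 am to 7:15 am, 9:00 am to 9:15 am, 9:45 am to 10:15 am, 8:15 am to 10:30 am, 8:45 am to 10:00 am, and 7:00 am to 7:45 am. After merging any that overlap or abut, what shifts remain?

Sort by start: 4:00 am–6:15 am, 6:30 am–8:00 am, 6:45 am–7:15 am, 7:00 am–7:45 am, 8:15 am–10:30 am, 8:30 am–9:30 am, 8:45 am–10:00 am, 9:00 am–9:15 am, 9:45 am–10:15 am.
6:30 am–8:00 am is disjoint → start new block.
6:45 am–7:15 am overlaps/touches 6:30 am–8:00 am → extend to 6:30 am–8:00 am.
7:00 am–7:45 am overlaps/touches 6:30 am–8:00 am → extend to 6:30 am–8:00 am.
8:15 am–10:30 am is disjoint → start new block.
8:30 am–9:30 am overlaps/touches 8:15 am–10:30 am → extend to 8:15 am–10:30 am.
8:45 am–10:00 am overlaps/touches 8:15 am–10:30 am → extend to 8:15 am–10:30 am.
9:00 am–9:15 am overlaps/touches 8:15 am–10:30 am → extend to 8:15 am–10:30 am.
9:45 am–10:15 am overlaps/touches 8:15 am–10:30 am → extend to 8:15 am–10:30 am.

4:00 am–6:15 am, 6:30 am–8:00 am, 8:15 am–10:30 am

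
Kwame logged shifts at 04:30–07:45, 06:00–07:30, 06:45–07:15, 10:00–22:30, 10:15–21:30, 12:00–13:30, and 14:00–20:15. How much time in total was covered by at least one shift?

15 h 45 min

Merged: 04:30–07:45, 10:00–22:30.
Lengths: 3 h 15 min + 12 h 30 min = 15 h 45 min.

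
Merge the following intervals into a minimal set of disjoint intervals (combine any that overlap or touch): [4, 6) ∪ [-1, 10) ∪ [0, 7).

[-1, 10)

Sort by start: [-1, 10), [0, 7), [4, 6).
[0, 7) overlaps/touches [-1, 10) → extend to [-1, 10).
[4, 6) overlaps/touches [-1, 10) → extend to [-1, 10).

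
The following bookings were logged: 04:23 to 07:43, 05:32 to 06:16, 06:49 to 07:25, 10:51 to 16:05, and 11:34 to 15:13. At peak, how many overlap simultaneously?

At 05:32, 2 of the intervals are simultaneously active.
No point has more.

2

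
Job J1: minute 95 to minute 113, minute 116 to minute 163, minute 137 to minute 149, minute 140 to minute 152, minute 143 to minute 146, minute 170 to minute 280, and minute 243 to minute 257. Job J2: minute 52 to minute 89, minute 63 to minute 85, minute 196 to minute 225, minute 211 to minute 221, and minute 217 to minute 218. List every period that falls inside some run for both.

minute 196 to minute 225

First set merges to minute 95 to minute 113, minute 116 to minute 163, minute 170 to minute 280.
Second set merges to minute 52 to minute 89, minute 196 to minute 225.
minute 95 to minute 113 meets no B interval.
minute 116 to minute 163 meets no B interval.
minute 170 to minute 280 ∩ B → minute 196 to minute 225.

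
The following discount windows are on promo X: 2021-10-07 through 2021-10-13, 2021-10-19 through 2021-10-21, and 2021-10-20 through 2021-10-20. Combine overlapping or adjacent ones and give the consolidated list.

2021-10-07 through 2021-10-13, 2021-10-19 through 2021-10-21

2021-10-19 through 2021-10-21 is disjoint → start new block.
2021-10-20 through 2021-10-20 overlaps/touches 2021-10-19 through 2021-10-21 → extend to 2021-10-19 through 2021-10-21.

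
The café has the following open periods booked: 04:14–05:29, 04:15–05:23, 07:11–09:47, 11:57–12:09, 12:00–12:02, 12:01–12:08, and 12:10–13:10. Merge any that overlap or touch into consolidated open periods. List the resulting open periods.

04:14–05:29, 07:11–09:47, 11:57–12:09, 12:10–13:10

04:15–05:23 overlaps/touches 04:14–05:29 → extend to 04:14–05:29.
07:11–09:47 is disjoint → start new block.
11:57–12:09 is disjoint → start new block.
12:00–12:02 overlaps/touches 11:57–12:09 → extend to 11:57–12:09.
12:01–12:08 overlaps/touches 11:57–12:09 → extend to 11:57–12:09.
12:10–13:10 is disjoint → start new block.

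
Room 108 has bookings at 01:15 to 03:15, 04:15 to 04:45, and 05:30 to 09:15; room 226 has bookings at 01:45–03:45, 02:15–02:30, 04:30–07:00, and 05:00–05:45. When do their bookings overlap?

B, merged: 01:45-03:45, 04:30-07:00.
01:15-03:15 overlaps B on 01:45-03:15.
04:15-04:45 overlaps B on 04:30-04:45.
05:30-09:15 overlaps B on 05:30-07:00.

01:45-03:15, 04:30-04:45, 05:30-07:00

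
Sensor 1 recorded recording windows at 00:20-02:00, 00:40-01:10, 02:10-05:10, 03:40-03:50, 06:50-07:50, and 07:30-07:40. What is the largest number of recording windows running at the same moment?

Sweep endpoints in order; track running count of active intervals.
Peak of 2 reached at 00:40.

2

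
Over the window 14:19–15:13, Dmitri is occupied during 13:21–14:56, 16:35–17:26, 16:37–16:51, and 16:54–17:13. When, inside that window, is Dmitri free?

14:56–15:13

Covered (merged): 13:21–14:56, 16:35–17:26.
Gaps within 14:19–15:13: 14:56–15:13.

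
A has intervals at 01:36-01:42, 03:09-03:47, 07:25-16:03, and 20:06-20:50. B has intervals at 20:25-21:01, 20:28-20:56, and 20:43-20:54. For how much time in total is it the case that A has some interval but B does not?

9 h 41 min

B, merged: 20:25–21:01.
A \ B = 01:36–01:42, 03:09–03:47, 07:25–16:03, 20:06–20:25.
Total: 6 min + 38 min + 8 h 38 min + 19 min = 9 h 41 min.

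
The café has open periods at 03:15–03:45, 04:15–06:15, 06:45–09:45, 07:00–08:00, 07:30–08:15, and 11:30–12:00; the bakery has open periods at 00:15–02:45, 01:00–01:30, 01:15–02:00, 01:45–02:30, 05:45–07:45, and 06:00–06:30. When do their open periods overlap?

05:45–06:15, 06:45–07:45

First set merges to 03:15–03:45, 04:15–06:15, 06:45–09:45, 11:30–12:00.
Second set merges to 00:15–02:45, 05:45–07:45.
03:15–03:45 falls entirely outside B.
04:15–06:15 overlaps B on 05:45–06:15.
06:45–09:45 overlaps B on 06:45–07:45.
11:30–12:00 falls entirely outside B.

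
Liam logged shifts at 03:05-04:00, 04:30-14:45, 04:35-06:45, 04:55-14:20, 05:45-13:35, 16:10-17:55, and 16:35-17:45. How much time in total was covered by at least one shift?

12 h 55 min

Merged: 03:05–04:00, 04:30–14:45, 16:10–17:55.
Lengths: 55 min + 10 h 15 min + 1 h 45 min = 12 h 55 min.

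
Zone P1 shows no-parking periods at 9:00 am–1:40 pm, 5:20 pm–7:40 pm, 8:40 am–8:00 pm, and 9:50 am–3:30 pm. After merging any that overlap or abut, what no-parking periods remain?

Sort by start: 8:40 am–8:00 pm, 9:00 am–1:40 pm, 9:50 am–3:30 pm, 5:20 pm–7:40 pm.
9:00 am–1:40 pm overlaps/touches 8:40 am–8:00 pm → extend to 8:40 am–8:00 pm.
9:50 am–3:30 pm overlaps/touches 8:40 am–8:00 pm → extend to 8:40 am–8:00 pm.
5:20 pm–7:40 pm overlaps/touches 8:40 am–8:00 pm → extend to 8:40 am–8:00 pm.

8:40 am–8:00 pm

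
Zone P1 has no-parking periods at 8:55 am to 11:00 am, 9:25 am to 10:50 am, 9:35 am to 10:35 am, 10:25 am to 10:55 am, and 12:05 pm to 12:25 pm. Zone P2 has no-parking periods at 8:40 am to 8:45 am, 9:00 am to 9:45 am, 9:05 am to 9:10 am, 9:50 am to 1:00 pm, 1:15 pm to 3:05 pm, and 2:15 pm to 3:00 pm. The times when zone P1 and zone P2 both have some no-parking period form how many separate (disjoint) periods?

First set merges to 8:55 am–11:00 am, 12:05 pm–12:25 pm.
Second set merges to 8:40 am–8:45 am, 9:00 am–9:45 am, 9:50 am–1:00 pm, 1:15 pm–3:05 pm.
A ∩ B = 9:00 am–9:45 am, 9:50 am–11:00 am, 12:05 pm–12:25 pm.
That is 3 disjoint pieces.

3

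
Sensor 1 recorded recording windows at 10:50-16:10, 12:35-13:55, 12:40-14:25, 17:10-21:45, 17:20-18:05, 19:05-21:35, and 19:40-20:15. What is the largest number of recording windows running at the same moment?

Walk the sorted start/end points keeping a running depth.
The depth first hits 3 at 12:40.

3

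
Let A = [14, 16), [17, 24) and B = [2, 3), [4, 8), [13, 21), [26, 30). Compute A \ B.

[21, 24)

[14, 16) lies entirely inside B → drops out.
[17, 24) with B removed leaves [21, 24).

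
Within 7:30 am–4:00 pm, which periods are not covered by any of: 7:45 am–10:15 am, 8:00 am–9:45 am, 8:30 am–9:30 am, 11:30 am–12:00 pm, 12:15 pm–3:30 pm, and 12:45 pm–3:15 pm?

The merged coverage is 7:45 am–10:15 am, 11:30 am–12:00 pm, 12:15 pm–3:30 pm.
Gaps within 7:30 am–4:00 pm: 7:30 am–7:45 am, 10:15 am–11:30 am, 12:00 pm–12:15 pm, 3:30 pm–4:00 pm.

7:30 am–7:45 am, 10:15 am–11:30 am, 12:00 pm–12:15 pm, 3:30 pm–4:00 pm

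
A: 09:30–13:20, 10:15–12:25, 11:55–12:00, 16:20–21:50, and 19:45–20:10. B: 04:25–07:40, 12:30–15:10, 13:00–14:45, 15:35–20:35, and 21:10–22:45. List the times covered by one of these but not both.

04:25-07:40, 09:30-12:30, 13:20-15:10, 15:35-16:20, 20:35-21:10, 21:50-22:45

A, merged: 09:30-13:20, 16:20-21:50.
B, merged: 04:25-07:40, 12:30-15:10, 15:35-20:35, 21:10-22:45.
A but not B: 09:30-12:30, 20:35-21:10.
B but not A: 04:25-07:40, 13:20-15:10, 15:35-16:20, 21:50-22:45.
Combining gives A △ B.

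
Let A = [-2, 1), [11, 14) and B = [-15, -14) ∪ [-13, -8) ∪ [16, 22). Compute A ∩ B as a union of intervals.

none

[-2, 1): no overlap with the second set.
[11, 14): no overlap with the second set.
No overlap.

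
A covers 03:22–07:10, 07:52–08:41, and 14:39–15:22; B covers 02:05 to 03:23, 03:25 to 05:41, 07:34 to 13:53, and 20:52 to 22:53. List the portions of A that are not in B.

03:23-03:25, 05:41-07:10, 14:39-15:22

03:22-07:10 \ B = 03:23-03:25, 05:41-07:10.
07:52-08:41: entirely removed.
14:39-15:22: nothing removed.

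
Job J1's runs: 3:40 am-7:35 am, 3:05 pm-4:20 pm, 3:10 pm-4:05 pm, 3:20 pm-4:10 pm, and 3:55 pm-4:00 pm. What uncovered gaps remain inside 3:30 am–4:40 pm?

The merged coverage is 3:40 am–7:35 am, 3:05 pm–4:20 pm.
Gaps within 3:30 am–4:40 pm: 3:30 am–3:40 am, 7:35 am–3:05 pm, 4:20 pm–4:40 pm.

3:30 am–3:40 am, 7:35 am–3:05 pm, 4:20 pm–4:40 pm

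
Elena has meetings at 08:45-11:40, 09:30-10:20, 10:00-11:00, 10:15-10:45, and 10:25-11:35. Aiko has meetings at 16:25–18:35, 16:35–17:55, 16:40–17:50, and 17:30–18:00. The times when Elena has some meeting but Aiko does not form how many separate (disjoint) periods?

A, merged: 08:45–11:40.
B, merged: 16:25–18:35.
A \ B = 08:45–11:40.
That is 1 disjoint piece.

1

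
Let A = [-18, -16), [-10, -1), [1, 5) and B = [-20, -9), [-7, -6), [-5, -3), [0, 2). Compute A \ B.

[-9, -7) ∪ [-6, -5) ∪ [-3, -1) ∪ [2, 5)

[-18, -16): entirely removed.
[-10, -1) \ B = [-9, -7), [-6, -5), [-3, -1).
[1, 5) \ B = [2, 5).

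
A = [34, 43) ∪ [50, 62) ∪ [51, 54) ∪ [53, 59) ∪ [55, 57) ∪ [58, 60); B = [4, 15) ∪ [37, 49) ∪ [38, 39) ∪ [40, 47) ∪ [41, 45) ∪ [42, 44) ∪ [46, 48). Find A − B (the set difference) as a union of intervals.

[34, 37) ∪ [50, 62)

Merge the first list: [34, 43), [50, 62).
Merge the second list: [4, 15), [37, 49).
[34, 43) \ B = [34, 37).
[50, 62): nothing removed.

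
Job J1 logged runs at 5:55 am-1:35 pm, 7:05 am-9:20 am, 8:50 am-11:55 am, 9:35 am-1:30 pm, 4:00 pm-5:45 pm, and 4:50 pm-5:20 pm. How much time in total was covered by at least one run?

9 h 25 min

Merged: 5:55 am-1:35 pm, 4:00 pm-5:45 pm.
Lengths: 7 h 40 min + 1 h 45 min = 9 h 25 min.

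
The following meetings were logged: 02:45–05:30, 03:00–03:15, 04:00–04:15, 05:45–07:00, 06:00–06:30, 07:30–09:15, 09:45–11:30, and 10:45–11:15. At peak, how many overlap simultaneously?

2

Sweep endpoints in order; track running count of active intervals.
Peak of 2 reached at 03:00.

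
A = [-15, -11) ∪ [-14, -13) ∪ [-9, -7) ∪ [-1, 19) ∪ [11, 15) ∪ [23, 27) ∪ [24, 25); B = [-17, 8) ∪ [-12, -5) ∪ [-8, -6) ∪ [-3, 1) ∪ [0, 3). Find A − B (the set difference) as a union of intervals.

[8, 19) ∪ [23, 27)

First set merges to [-15, -11), [-9, -7), [-1, 19), [23, 27).
Second set merges to [-17, 8).
[-15, -11): entirely removed.
[-9, -7): entirely removed.
[-1, 19) \ B = [8, 19).
[23, 27): nothing removed.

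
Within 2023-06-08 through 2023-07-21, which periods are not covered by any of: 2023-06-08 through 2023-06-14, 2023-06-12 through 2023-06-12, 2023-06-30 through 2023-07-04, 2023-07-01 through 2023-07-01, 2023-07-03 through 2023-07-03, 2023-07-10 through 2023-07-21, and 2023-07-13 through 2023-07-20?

2023-06-15 through 2023-06-29, 2023-07-05 through 2023-07-09

After merging, the occupied span is 2023-06-08 through 2023-06-14, 2023-06-30 through 2023-07-04, 2023-07-10 through 2023-07-21.
Complement within 2023-06-08 through 2023-07-21: 2023-06-15 through 2023-06-29, 2023-07-05 through 2023-07-09.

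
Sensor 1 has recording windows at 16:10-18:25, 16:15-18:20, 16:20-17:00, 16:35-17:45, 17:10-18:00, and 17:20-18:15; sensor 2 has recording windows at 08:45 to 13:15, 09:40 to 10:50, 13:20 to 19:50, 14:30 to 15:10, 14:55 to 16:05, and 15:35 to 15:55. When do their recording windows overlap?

16:10–18:25

First set merges to 16:10–18:25.
Second set merges to 08:45–13:15, 13:20–19:50.
16:10–18:25 overlaps B on 16:10–18:25.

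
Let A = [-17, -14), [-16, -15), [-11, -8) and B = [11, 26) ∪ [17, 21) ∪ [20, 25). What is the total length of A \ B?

First set merges to [-17, -14), [-11, -8).
Second set merges to [11, 26).
A \ B = [-17, -14), [-11, -8).
Total: 3 + 3 = 6.

6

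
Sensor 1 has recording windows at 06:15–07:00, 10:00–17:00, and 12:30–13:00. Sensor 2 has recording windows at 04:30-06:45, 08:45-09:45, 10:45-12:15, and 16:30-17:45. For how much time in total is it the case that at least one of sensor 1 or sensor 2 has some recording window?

11 h 15 min

First set merges to 06:15–07:00, 10:00–17:00.
A ∪ B = 04:30–07:00, 08:45–09:45, 10:00–17:45.
Total: 2 h 30 min + 1 h + 7 h 45 min = 11 h 15 min.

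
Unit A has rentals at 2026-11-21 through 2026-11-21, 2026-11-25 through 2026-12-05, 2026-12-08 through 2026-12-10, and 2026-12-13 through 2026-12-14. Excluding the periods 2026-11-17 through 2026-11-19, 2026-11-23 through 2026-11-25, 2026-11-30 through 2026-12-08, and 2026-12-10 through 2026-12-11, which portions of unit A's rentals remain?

2026-11-21 through 2026-11-21, 2026-11-26 through 2026-11-29, 2026-12-09 through 2026-12-09, 2026-12-13 through 2026-12-14

2026-11-21 through 2026-11-21: no B overlap → unchanged.
2026-11-25 through 2026-12-05 minus B → 2026-11-26 through 2026-11-29.
2026-12-08 through 2026-12-10 minus B → 2026-12-09 through 2026-12-09.
2026-12-13 through 2026-12-14: no B overlap → unchanged.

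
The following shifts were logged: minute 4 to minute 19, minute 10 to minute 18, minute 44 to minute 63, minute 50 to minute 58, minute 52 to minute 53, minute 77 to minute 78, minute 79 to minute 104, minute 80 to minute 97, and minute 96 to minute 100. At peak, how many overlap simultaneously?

3

Sweep endpoints in order; track running count of active intervals.
Peak of 3 reached at minute 52.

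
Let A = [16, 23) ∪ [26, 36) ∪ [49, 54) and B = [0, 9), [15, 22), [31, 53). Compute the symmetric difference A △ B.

[0, 9) ∪ [15, 16) ∪ [22, 23) ∪ [26, 31) ∪ [36, 49) ∪ [53, 54)

A \ B = [22, 23), [26, 31), [53, 54).
B \ A = [0, 9), [15, 16), [36, 49).
Union of the two gives the symmetric difference.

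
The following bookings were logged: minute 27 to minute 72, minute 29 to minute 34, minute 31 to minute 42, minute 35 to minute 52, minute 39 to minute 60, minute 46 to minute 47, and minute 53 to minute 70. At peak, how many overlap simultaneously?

Walk the sorted start/end points keeping a running depth.
The depth first hits 4 at minute 39.

4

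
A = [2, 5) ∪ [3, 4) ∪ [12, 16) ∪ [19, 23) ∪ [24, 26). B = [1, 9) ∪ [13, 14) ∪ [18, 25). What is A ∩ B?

[2, 5) ∪ [13, 14) ∪ [19, 23) ∪ [24, 25)

First set merges to [2, 5), [12, 16), [19, 23), [24, 26).
[2, 5) overlaps B on [2, 5).
[12, 16) overlaps B on [13, 14).
[19, 23) overlaps B on [19, 23).
[24, 26) overlaps B on [24, 25).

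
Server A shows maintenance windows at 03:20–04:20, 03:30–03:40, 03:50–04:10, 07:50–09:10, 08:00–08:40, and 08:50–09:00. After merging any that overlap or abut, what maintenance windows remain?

03:20–04:20, 07:50–09:10

03:30–03:40 overlaps/touches 03:20–04:20 → extend to 03:20–04:20.
03:50–04:10 overlaps/touches 03:20–04:20 → extend to 03:20–04:20.
07:50–09:10 is disjoint → start new block.
08:00–08:40 overlaps/touches 07:50–09:10 → extend to 07:50–09:10.
08:50–09:00 overlaps/touches 07:50–09:10 → extend to 07:50–09:10.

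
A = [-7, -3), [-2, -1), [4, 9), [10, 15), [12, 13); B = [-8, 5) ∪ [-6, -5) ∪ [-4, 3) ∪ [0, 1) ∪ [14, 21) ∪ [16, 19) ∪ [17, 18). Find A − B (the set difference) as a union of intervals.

[5, 9) ∪ [10, 14)

First set merges to [-7, -3), [-2, -1), [4, 9), [10, 15).
Second set merges to [-8, 5), [14, 21).
[-7, -3): entirely removed.
[-2, -1): entirely removed.
[4, 9) \ B = [5, 9).
[10, 15) \ B = [10, 14).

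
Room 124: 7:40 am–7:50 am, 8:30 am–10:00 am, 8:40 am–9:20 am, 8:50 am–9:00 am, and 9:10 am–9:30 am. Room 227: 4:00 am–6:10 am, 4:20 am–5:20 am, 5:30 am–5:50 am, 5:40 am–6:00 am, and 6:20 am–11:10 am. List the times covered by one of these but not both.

Merge the first list: 7:40 am–7:50 am, 8:30 am–10:00 am.
Merge the second list: 4:00 am–6:10 am, 6:20 am–11:10 am.
A but not B: none.
B but not A: 4:00 am–6:10 am, 6:20 am–7:40 am, 7:50 am–8:30 am, 10:00 am–11:10 am.
Combining gives A △ B.

4:00 am–6:10 am, 6:20 am–7:40 am, 7:50 am–8:30 am, 10:00 am–11:10 am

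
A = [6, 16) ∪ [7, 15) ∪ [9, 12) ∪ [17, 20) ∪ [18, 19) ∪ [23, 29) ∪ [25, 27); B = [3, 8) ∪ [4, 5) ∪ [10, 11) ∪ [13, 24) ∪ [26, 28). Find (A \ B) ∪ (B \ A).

[3, 6) ∪ [8, 10) ∪ [11, 13) ∪ [16, 17) ∪ [20, 23) ∪ [24, 26) ∪ [28, 29)

First set merges to [6, 16), [17, 20), [23, 29).
Second set merges to [3, 8), [10, 11), [13, 24), [26, 28).
A \ B = [8, 10), [11, 13), [24, 26), [28, 29).
B \ A = [3, 6), [16, 17), [20, 23).
Union of the two gives the symmetric difference.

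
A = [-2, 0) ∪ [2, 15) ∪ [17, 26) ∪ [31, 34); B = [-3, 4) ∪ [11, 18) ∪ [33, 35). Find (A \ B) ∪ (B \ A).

[-3, -2) ∪ [0, 2) ∪ [4, 11) ∪ [15, 17) ∪ [18, 26) ∪ [31, 33) ∪ [34, 35)

A but not B: [4, 11), [18, 26), [31, 33).
B but not A: [-3, -2), [0, 2), [15, 17), [34, 35).
Combining gives A △ B.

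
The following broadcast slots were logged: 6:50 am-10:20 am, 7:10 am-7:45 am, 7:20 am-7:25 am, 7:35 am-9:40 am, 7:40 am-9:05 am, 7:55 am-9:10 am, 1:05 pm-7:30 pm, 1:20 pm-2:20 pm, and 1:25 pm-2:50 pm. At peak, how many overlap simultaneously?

Walk the sorted start/end points keeping a running depth.
The depth first hits 4 at 7:40 am.

4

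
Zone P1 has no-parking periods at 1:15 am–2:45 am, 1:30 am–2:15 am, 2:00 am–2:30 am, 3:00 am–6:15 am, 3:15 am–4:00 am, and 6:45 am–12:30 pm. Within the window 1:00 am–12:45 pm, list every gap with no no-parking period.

After merging, the occupied span is 1:15 am-2:45 am, 3:00 am-6:15 am, 6:45 am-12:30 pm.
Complement within 1:00 am-12:45 pm: 1:00 am-1:15 am, 2:45 am-3:00 am, 6:15 am-6:45 am, 12:30 pm-12:45 pm.

1:00 am-1:15 am, 2:45 am-3:00 am, 6:15 am-6:45 am, 12:30 pm-12:45 pm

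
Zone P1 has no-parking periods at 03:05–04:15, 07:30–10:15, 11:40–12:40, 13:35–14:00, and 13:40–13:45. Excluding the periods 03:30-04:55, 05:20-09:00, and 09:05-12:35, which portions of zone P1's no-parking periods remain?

Merge the first list: 03:05-04:15, 07:30-10:15, 11:40-12:40, 13:35-14:00.
03:05-04:15 minus B → 03:05-03:30.
07:30-10:15 minus B → 09:00-09:05.
11:40-12:40 minus B → 12:35-12:40.
13:35-14:00: no B overlap → unchanged.

03:05-03:30, 09:00-09:05, 12:35-12:40, 13:35-14:00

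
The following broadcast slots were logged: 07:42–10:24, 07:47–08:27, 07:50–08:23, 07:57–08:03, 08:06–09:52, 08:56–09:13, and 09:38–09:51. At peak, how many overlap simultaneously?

4

Sweep endpoints in order; track running count of active intervals.
Peak of 4 reached at 07:57.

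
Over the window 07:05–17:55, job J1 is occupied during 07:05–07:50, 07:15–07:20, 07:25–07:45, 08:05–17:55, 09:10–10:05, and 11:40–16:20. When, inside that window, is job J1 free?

Covered (merged): 07:05–07:50, 08:05–17:55.
Uncovered inside 07:05–17:55: 07:50–08:05.

07:50–08:05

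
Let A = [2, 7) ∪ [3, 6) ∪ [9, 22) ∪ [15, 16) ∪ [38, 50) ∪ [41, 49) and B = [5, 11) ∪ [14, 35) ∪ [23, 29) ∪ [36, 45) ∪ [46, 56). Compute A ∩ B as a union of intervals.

A, merged: [2, 7), [9, 22), [38, 50).
B, merged: [5, 11), [14, 35), [36, 45), [46, 56).
[2, 7) ∩ B → [5, 7).
[9, 22) ∩ B → [9, 11), [14, 22).
[38, 50) ∩ B → [38, 45), [46, 50).

[5, 7) ∪ [9, 11) ∪ [14, 22) ∪ [38, 45) ∪ [46, 50)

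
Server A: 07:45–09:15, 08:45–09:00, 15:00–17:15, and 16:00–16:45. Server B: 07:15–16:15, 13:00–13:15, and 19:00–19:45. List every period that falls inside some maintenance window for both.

A, merged: 07:45-09:15, 15:00-17:15.
B, merged: 07:15-16:15, 19:00-19:45.
07:45-09:15 meets the second set on 07:45-09:15.
15:00-17:15 meets the second set on 15:00-16:15.

07:45-09:15, 15:00-16:15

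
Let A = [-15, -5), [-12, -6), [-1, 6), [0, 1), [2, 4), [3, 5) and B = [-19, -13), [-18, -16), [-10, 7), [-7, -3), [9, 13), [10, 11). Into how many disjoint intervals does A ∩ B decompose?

First set merges to [-15, -5), [-1, 6).
Second set merges to [-19, -13), [-10, 7), [9, 13).
A ∩ B = [-15, -13), [-10, -5), [-1, 6).
That is 3 disjoint pieces.

3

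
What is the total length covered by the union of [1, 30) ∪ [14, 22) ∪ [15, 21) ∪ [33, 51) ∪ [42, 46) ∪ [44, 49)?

47

Merged: [1, 30), [33, 51).
Lengths: 29 + 18 = 47.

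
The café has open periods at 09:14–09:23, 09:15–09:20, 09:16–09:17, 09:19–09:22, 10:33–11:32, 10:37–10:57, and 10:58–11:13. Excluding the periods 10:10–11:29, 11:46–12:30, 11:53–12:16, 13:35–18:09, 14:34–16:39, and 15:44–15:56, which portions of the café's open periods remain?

A, merged: 09:14–09:23, 10:33–11:32.
B, merged: 10:10–11:29, 11:46–12:30, 13:35–18:09.
09:14–09:23 is untouched.
10:33–11:32 with B removed leaves 11:29–11:32.

09:14–09:23, 11:29–11:32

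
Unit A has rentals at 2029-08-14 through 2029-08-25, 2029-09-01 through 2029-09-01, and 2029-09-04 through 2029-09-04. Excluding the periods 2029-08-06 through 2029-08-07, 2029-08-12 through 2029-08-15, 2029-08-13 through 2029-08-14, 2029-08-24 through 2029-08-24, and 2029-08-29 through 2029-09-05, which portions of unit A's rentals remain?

Merge the second list: 2029-08-06 through 2029-08-07, 2029-08-12 through 2029-08-15, 2029-08-24 through 2029-08-24, 2029-08-29 through 2029-09-05.
2029-08-14 through 2029-08-25 \ B = 2029-08-16 through 2029-08-23, 2029-08-25 through 2029-08-25.
2029-09-01 through 2029-09-01: entirely removed.
2029-09-04 through 2029-09-04: entirely removed.

2029-08-16 through 2029-08-23, 2029-08-25 through 2029-08-25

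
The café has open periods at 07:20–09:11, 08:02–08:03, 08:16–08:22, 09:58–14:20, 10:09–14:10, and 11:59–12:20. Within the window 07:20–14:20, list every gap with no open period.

After merging, the occupied span is 07:20–09:11, 09:58–14:20.
Complement within 07:20–14:20: 09:11–09:58.

09:11–09:58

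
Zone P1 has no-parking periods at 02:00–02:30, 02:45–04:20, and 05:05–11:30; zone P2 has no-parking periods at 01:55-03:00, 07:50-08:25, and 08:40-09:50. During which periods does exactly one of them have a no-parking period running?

01:55-02:00, 02:30-02:45, 03:00-04:20, 05:05-07:50, 08:25-08:40, 09:50-11:30

A \ B = 03:00-04:20, 05:05-07:50, 08:25-08:40, 09:50-11:30.
B \ A = 01:55-02:00, 02:30-02:45.
Union of the two gives the symmetric difference.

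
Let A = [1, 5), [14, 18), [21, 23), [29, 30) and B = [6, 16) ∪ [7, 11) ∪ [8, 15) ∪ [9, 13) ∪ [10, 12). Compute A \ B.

[1, 5) ∪ [16, 18) ∪ [21, 23) ∪ [29, 30)

Merge the second list: [6, 16).
[1, 5): nothing removed.
[14, 18) \ B = [16, 18).
[21, 23): nothing removed.
[29, 30): nothing removed.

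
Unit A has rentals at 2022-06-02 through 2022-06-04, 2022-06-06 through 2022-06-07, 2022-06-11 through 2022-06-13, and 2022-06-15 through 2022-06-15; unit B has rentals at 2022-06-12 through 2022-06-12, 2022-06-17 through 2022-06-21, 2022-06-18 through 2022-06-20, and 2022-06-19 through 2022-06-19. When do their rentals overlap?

Merge the second list: 2022-06-12 through 2022-06-12, 2022-06-17 through 2022-06-21.
2022-06-02 through 2022-06-04 falls entirely outside B.
2022-06-06 through 2022-06-07 falls entirely outside B.
2022-06-11 through 2022-06-13 overlaps B on 2022-06-12 through 2022-06-12.
2022-06-15 through 2022-06-15 falls entirely outside B.

2022-06-12 through 2022-06-12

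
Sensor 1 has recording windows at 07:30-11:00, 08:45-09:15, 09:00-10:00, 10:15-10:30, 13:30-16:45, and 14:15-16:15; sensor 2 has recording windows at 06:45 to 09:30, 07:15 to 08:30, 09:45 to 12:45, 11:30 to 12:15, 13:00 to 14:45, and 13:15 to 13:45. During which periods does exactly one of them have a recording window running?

A, merged: 07:30–11:00, 13:30–16:45.
B, merged: 06:45–09:30, 09:45–12:45, 13:00–14:45.
Only in the first: 09:30–09:45, 14:45–16:45.
Only in the second: 06:45–07:30, 11:00–12:45, 13:00–13:30.
Together these are the periods covered by exactly one.

06:45–07:30, 09:30–09:45, 11:00–12:45, 13:00–13:30, 14:45–16:45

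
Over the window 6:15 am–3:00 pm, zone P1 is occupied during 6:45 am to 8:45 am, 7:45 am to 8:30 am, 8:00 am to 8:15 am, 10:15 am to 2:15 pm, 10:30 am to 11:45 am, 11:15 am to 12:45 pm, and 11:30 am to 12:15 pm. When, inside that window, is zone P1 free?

After merging, the occupied span is 6:45 am-8:45 am, 10:15 am-2:15 pm.
Uncovered inside 6:15 am-3:00 pm: 6:15 am-6:45 am, 8:45 am-10:15 am, 2:15 pm-3:00 pm.

6:15 am-6:45 am, 8:45 am-10:15 am, 2:15 pm-3:00 pm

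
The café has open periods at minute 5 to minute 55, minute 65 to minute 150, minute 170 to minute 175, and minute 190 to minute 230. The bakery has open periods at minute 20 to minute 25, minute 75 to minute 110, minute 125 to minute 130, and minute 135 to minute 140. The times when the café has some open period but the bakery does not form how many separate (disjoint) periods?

8

A \ B = minute 5 to minute 20, minute 25 to minute 55, minute 65 to minute 75, minute 110 to minute 125, minute 130 to minute 135, minute 140 to minute 150, minute 170 to minute 175, minute 190 to minute 230.
That is 8 disjoint pieces.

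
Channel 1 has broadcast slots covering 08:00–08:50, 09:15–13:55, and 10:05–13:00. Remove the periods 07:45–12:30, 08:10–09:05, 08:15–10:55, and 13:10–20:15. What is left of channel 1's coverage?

Merge the first list: 08:00-08:50, 09:15-13:55.
Merge the second list: 07:45-12:30, 13:10-20:15.
08:00-08:50: fully covered by B → removed.
09:15-13:55 minus B → 12:30-13:10.

12:30-13:10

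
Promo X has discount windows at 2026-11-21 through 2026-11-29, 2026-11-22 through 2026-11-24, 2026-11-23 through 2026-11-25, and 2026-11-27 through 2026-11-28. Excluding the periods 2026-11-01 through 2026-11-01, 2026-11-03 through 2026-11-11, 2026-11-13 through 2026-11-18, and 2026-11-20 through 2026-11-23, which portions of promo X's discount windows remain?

First set merges to 2026-11-21 through 2026-11-29.
2026-11-21 through 2026-11-29 \ B = 2026-11-24 through 2026-11-29.

2026-11-24 through 2026-11-29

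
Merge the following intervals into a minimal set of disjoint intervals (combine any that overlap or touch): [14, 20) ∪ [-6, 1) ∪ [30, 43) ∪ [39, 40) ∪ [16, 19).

Sort by start: [-6, 1), [14, 20), [16, 19), [30, 43), [39, 40).
[14, 20) is disjoint → start new block.
[16, 19) overlaps/touches [14, 20) → extend to [14, 20).
[30, 43) is disjoint → start new block.
[39, 40) overlaps/touches [30, 43) → extend to [30, 43).

[-6, 1) ∪ [14, 20) ∪ [30, 43)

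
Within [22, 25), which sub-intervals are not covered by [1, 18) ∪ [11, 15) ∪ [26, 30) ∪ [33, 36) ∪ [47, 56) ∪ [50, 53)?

After merging, the occupied span is [1, 18), [26, 30), [33, 36), [47, 56).
Uncovered inside [22, 25): [22, 25).

[22, 25)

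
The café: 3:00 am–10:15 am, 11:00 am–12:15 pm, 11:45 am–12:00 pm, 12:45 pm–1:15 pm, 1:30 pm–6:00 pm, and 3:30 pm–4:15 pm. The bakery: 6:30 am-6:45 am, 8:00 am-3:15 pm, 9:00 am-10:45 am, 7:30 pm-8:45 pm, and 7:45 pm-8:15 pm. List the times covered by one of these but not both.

First set merges to 3:00 am-10:15 am, 11:00 am-12:15 pm, 12:45 pm-1:15 pm, 1:30 pm-6:00 pm.
Second set merges to 6:30 am-6:45 am, 8:00 am-3:15 pm, 7:30 pm-8:45 pm.
Only in the first: 3:00 am-6:30 am, 6:45 am-8:00 am, 3:15 pm-6:00 pm.
Only in the second: 10:15 am-11:00 am, 12:15 pm-12:45 pm, 1:15 pm-1:30 pm, 7:30 pm-8:45 pm.
Together these are the periods covered by exactly one.

3:00 am-6:30 am, 6:45 am-8:00 am, 10:15 am-11:00 am, 12:15 pm-12:45 pm, 1:15 pm-1:30 pm, 3:15 pm-6:00 pm, 7:30 pm-8:45 pm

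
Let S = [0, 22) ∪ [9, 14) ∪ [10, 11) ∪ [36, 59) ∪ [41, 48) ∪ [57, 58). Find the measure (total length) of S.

45

Merged: [0, 22), [36, 59).
Lengths: 22 + 23 = 45.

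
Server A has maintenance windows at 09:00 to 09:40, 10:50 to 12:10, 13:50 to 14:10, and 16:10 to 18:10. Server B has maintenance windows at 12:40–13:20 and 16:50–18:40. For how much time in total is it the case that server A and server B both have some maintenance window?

A ∩ B = 16:50-18:10.
Total: 1 h 20 min.

1 h 20 min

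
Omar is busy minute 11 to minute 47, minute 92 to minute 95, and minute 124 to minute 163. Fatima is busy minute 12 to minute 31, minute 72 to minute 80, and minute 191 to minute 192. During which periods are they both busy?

minute 11 to minute 47 ∩ B → minute 12 to minute 31.
minute 92 to minute 95 meets no B interval.
minute 124 to minute 163 meets no B interval.

minute 12 to minute 31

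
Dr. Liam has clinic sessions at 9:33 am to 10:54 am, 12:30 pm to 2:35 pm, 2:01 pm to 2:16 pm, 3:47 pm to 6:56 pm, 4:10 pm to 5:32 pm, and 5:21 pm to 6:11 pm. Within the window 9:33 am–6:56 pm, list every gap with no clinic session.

Covered (merged): 9:33 am-10:54 am, 12:30 pm-2:35 pm, 3:47 pm-6:56 pm.
Complement within 9:33 am-6:56 pm: 10:54 am-12:30 pm, 2:35 pm-3:47 pm.

10:54 am-12:30 pm, 2:35 pm-3:47 pm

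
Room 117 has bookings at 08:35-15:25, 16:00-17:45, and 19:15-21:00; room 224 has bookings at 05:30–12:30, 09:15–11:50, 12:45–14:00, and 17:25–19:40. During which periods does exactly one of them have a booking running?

05:30–08:35, 12:30–12:45, 14:00–15:25, 16:00–17:25, 17:45–19:15, 19:40–21:00

Merge the second list: 05:30–12:30, 12:45–14:00, 17:25–19:40.
Only in the first: 12:30–12:45, 14:00–15:25, 16:00–17:25, 19:40–21:00.
Only in the second: 05:30–08:35, 17:45–19:15.
Together these are the periods covered by exactly one.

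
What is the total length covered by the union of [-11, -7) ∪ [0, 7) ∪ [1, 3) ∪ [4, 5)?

Merged: [-11, -7), [0, 7).
Lengths: 4 + 7 = 11.

11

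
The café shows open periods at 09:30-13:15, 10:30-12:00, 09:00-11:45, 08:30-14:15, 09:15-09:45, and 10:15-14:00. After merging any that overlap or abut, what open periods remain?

08:30–14:15

Sort by start: 08:30–14:15, 09:00–11:45, 09:15–09:45, 09:30–13:15, 10:15–14:00, 10:30–12:00.
09:00–11:45 overlaps/touches 08:30–14:15 → extend to 08:30–14:15.
09:15–09:45 overlaps/touches 08:30–14:15 → extend to 08:30–14:15.
09:30–13:15 overlaps/touches 08:30–14:15 → extend to 08:30–14:15.
10:15–14:00 overlaps/touches 08:30–14:15 → extend to 08:30–14:15.
10:30–12:00 overlaps/touches 08:30–14:15 → extend to 08:30–14:15.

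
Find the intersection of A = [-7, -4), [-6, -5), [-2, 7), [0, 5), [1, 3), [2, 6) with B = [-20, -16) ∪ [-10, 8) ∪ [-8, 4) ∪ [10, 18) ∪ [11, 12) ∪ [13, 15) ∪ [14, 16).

[-7, -4) ∪ [-2, 7)

First set merges to [-7, -4), [-2, 7).
Second set merges to [-20, -16), [-10, 8), [10, 18).
[-7, -4) ∩ B → [-7, -4).
[-2, 7) ∩ B → [-2, 7).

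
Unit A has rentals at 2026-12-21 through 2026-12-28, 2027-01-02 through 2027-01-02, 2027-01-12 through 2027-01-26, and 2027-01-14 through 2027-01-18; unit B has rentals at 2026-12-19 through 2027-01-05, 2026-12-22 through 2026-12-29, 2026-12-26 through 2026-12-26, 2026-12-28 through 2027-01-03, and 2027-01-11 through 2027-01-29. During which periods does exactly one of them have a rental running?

2026-12-19 through 2026-12-20, 2026-12-29 through 2027-01-01, 2027-01-03 through 2027-01-05, 2027-01-11 through 2027-01-11, 2027-01-27 through 2027-01-29

Merge the first list: 2026-12-21 through 2026-12-28, 2027-01-02 through 2027-01-02, 2027-01-12 through 2027-01-26.
Merge the second list: 2026-12-19 through 2027-01-05, 2027-01-11 through 2027-01-29.
Only in the first: none.
Only in the second: 2026-12-19 through 2026-12-20, 2026-12-29 through 2027-01-01, 2027-01-03 through 2027-01-05, 2027-01-11 through 2027-01-11, 2027-01-27 through 2027-01-29.
Together these are the periods covered by exactly one.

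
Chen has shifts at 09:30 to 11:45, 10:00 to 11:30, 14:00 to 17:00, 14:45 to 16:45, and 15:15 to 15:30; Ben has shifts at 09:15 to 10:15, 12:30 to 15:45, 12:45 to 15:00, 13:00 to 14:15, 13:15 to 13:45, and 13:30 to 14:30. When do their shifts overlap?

09:30–10:15, 14:00–15:45

First set merges to 09:30–11:45, 14:00–17:00.
Second set merges to 09:15–10:15, 12:30–15:45.
09:30–11:45 meets the second set on 09:30–10:15.
14:00–17:00 meets the second set on 14:00–15:45.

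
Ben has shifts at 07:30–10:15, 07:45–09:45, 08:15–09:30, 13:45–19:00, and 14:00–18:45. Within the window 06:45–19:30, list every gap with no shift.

06:45–07:30, 10:15–13:45, 19:00–19:30

Covered (merged): 07:30–10:15, 13:45–19:00.
Complement within 06:45–19:30: 06:45–07:30, 10:15–13:45, 19:00–19:30.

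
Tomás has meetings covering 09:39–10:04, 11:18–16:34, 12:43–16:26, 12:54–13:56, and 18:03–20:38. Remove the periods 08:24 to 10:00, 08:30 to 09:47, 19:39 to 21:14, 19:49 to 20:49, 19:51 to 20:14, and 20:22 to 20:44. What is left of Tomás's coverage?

First set merges to 09:39–10:04, 11:18–16:34, 18:03–20:38.
Second set merges to 08:24–10:00, 19:39–21:14.
09:39–10:04 \ B = 10:00–10:04.
11:18–16:34: nothing removed.
18:03–20:38 \ B = 18:03–19:39.

10:00–10:04, 11:18–16:34, 18:03–19:39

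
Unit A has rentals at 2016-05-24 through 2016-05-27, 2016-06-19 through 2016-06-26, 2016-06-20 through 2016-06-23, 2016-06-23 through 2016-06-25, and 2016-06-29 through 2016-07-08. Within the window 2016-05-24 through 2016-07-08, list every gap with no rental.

Covered (merged): 2016-05-24 through 2016-05-27, 2016-06-19 through 2016-06-26, 2016-06-29 through 2016-07-08.
Uncovered inside 2016-05-24 through 2016-07-08: 2016-05-28 through 2016-06-18, 2016-06-27 through 2016-06-28.

2016-05-28 through 2016-06-18, 2016-06-27 through 2016-06-28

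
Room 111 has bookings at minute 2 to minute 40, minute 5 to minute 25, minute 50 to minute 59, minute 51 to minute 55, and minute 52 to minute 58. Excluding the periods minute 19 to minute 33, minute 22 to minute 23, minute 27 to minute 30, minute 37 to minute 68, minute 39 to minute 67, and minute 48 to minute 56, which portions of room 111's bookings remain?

minute 2 to minute 19, minute 33 to minute 37

A, merged: minute 2 to minute 40, minute 50 to minute 59.
B, merged: minute 19 to minute 33, minute 37 to minute 68.
minute 2 to minute 40 with B removed leaves minute 2 to minute 19, minute 33 to minute 37.
minute 50 to minute 59 lies entirely inside B → drops out.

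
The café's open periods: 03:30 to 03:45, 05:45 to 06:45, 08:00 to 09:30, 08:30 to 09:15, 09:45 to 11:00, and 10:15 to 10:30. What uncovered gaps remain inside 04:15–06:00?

The merged coverage is 03:30–03:45, 05:45–06:45, 08:00–09:30, 09:45–11:00.
Uncovered inside 04:15–06:00: 04:15–05:45.

04:15–05:45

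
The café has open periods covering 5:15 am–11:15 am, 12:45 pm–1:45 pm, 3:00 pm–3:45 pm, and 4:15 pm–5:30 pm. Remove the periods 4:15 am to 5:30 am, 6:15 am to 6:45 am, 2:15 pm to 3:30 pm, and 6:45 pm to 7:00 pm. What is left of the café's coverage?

5:30 am-6:15 am, 6:45 am-11:15 am, 12:45 pm-1:45 pm, 3:30 pm-3:45 pm, 4:15 pm-5:30 pm

5:15 am-11:15 am with B removed leaves 5:30 am-6:15 am, 6:45 am-11:15 am.
12:45 pm-1:45 pm is untouched.
3:00 pm-3:45 pm with B removed leaves 3:30 pm-3:45 pm.
4:15 pm-5:30 pm is untouched.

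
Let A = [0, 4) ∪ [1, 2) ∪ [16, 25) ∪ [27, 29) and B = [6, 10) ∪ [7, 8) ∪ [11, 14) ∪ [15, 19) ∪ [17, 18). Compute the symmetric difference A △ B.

[0, 4) ∪ [6, 10) ∪ [11, 14) ∪ [15, 16) ∪ [19, 25) ∪ [27, 29)

Merge the first list: [0, 4), [16, 25), [27, 29).
Merge the second list: [6, 10), [11, 14), [15, 19).
A but not B: [0, 4), [19, 25), [27, 29).
B but not A: [6, 10), [11, 14), [15, 16).
Combining gives A △ B.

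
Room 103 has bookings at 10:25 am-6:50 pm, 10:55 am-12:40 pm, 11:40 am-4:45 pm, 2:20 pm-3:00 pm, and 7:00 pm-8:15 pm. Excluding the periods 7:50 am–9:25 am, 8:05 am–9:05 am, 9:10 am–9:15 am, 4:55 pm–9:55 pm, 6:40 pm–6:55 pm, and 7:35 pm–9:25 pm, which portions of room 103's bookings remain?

10:25 am–4:55 pm

First set merges to 10:25 am–6:50 pm, 7:00 pm–8:15 pm.
Second set merges to 7:50 am–9:25 am, 4:55 pm–9:55 pm.
10:25 am–6:50 pm with B removed leaves 10:25 am–4:55 pm.
7:00 pm–8:15 pm lies entirely inside B → drops out.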